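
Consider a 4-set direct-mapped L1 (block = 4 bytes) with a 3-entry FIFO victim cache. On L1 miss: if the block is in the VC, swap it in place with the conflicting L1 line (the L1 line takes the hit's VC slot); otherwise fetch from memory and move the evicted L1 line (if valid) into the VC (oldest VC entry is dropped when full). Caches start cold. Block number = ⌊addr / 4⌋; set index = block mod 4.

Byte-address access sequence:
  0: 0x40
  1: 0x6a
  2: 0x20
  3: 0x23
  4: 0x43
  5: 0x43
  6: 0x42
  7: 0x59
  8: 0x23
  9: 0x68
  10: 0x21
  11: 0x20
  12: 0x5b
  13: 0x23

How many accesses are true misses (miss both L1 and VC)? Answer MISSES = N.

#0 0x40→b16/s0 MISS; vc=[]
#1 0x6a→b26/s2 MISS; vc=[]
#2 0x20→b8/s0 MISS; vc=[16]
#3 0x23→b8/s0 L1-HIT; vc=[16]
#4 0x43→b16/s0 VC-HIT; vc=[8]
#5 0x43→b16/s0 L1-HIT; vc=[8]
#6 0x42→b16/s0 L1-HIT; vc=[8]
#7 0x59→b22/s2 MISS; vc=[8,26]
#8 0x23→b8/s0 VC-HIT; vc=[16,26]
#9 0x68→b26/s2 VC-HIT; vc=[16,22]
#10 0x21→b8/s0 L1-HIT; vc=[16,22]
#11 0x20→b8/s0 L1-HIT; vc=[16,22]
#12 0x5b→b22/s2 VC-HIT; vc=[16,26]
#13 0x23→b8/s0 L1-HIT; vc=[16,26]

MISSES = 4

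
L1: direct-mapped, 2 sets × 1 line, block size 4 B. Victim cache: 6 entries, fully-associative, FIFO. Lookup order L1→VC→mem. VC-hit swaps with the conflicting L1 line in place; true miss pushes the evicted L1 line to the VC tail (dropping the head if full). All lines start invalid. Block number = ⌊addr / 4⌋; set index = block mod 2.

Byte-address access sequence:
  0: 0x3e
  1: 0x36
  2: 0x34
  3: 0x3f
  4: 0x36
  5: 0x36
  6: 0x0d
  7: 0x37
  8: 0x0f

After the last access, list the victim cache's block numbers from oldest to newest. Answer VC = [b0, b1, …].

VC = [15, 13]

#0 0x3e→b15/s1 MISS; vc=[]
#1 0x36→b13/s1 MISS; vc=[15]
#2 0x34→b13/s1 L1-HIT; vc=[15]
#3 0x3f→b15/s1 VC-HIT; vc=[13]
#4 0x36→b13/s1 VC-HIT; vc=[15]
#5 0x36→b13/s1 L1-HIT; vc=[15]
#6 0xd→b3/s1 MISS; vc=[15,13]
#7 0x37→b13/s1 VC-HIT; vc=[15,3]
#8 0xf→b3/s1 VC-HIT; vc=[15,13]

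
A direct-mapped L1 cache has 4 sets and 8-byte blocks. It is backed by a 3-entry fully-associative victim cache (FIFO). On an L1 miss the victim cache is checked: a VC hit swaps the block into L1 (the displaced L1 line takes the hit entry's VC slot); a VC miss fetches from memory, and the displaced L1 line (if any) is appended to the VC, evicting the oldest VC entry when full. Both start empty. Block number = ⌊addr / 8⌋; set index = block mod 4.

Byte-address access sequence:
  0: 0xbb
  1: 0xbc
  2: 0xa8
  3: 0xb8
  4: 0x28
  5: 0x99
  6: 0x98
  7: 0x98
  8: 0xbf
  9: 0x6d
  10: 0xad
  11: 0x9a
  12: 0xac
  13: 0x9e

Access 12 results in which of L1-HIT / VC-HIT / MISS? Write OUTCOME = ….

OUTCOME = L1-HIT

  [0] addr=0xbb blk=23 s=3: MISS | VC []
  [1] addr=0xbc blk=23 s=3: L1-HIT | VC []
  [2] addr=0xa8 blk=21 s=1: MISS | VC []
  [3] addr=0xb8 blk=23 s=3: L1-HIT | VC []
  [4] addr=0x28 blk=5 s=1: MISS | VC [21]
  [5] addr=0x99 blk=19 s=3: MISS | VC [21, 23]
  [6] addr=0x98 blk=19 s=3: L1-HIT | VC [21, 23]
  [7] addr=0x98 blk=19 s=3: L1-HIT | VC [21, 23]
  [8] addr=0xbf blk=23 s=3: VC-HIT | VC [21, 19]
  [9] addr=0x6d blk=13 s=1: MISS | VC [21, 19, 5]
  [10] addr=0xad blk=21 s=1: VC-HIT | VC [13, 19, 5]
  [11] addr=0x9a blk=19 s=3: VC-HIT | VC [13, 23, 5]
  [12] addr=0xac blk=21 s=1: L1-HIT | VC [13, 23, 5]
  [13] addr=0x9e blk=19 s=3: L1-HIT | VC [13, 23, 5]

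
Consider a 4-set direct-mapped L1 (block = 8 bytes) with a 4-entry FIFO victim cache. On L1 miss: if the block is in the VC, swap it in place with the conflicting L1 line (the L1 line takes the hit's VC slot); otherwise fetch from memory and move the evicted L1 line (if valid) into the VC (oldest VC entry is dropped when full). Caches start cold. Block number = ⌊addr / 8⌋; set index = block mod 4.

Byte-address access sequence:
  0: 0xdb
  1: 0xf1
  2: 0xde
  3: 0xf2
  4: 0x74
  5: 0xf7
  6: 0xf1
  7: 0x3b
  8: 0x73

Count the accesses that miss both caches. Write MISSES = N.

MISSES = 4

#0 0xdb→b27/s3 MISS; vc=[]
#1 0xf1→b30/s2 MISS; vc=[]
#2 0xde→b27/s3 L1-HIT; vc=[]
#3 0xf2→b30/s2 L1-HIT; vc=[]
#4 0x74→b14/s2 MISS; vc=[30]
#5 0xf7→b30/s2 VC-HIT; vc=[14]
#6 0xf1→b30/s2 L1-HIT; vc=[14]
#7 0x3b→b7/s3 MISS; vc=[14,27]
#8 0x73→b14/s2 VC-HIT; vc=[30,27]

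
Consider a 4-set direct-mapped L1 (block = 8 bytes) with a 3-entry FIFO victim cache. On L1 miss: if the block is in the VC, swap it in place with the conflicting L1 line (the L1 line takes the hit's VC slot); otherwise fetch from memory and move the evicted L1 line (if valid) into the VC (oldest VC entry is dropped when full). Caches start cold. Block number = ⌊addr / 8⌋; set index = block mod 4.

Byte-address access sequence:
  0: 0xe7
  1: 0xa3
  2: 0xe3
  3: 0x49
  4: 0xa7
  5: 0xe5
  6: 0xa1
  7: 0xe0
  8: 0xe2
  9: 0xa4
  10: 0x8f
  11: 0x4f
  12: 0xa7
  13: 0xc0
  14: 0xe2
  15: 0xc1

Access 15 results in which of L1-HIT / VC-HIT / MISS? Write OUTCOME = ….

  [0] addr=0xe7 blk=28 s=0: MISS | VC []
  [1] addr=0xa3 blk=20 s=0: MISS | VC [28]
  [2] addr=0xe3 blk=28 s=0: VC-HIT | VC [20]
  [3] addr=0x49 blk=9 s=1: MISS | VC [20]
  [4] addr=0xa7 blk=20 s=0: VC-HIT | VC [28]
  [5] addr=0xe5 blk=28 s=0: VC-HIT | VC [20]
  [6] addr=0xa1 blk=20 s=0: VC-HIT | VC [28]
  [7] addr=0xe0 blk=28 s=0: VC-HIT | VC [20]
  [8] addr=0xe2 blk=28 s=0: L1-HIT | VC [20]
  [9] addr=0xa4 blk=20 s=0: VC-HIT | VC [28]
  [10] addr=0x8f blk=17 s=1: MISS | VC [28, 9]
  [11] addr=0x4f blk=9 s=1: VC-HIT | VC [28, 17]
  [12] addr=0xa7 blk=20 s=0: L1-HIT | VC [28, 17]
  [13] addr=0xc0 blk=24 s=0: MISS | VC [28, 17, 20]
  [14] addr=0xe2 blk=28 s=0: VC-HIT | VC [24, 17, 20]
  [15] addr=0xc1 blk=24 s=0: VC-HIT | VC [28, 17, 20]

OUTCOME = VC-HIT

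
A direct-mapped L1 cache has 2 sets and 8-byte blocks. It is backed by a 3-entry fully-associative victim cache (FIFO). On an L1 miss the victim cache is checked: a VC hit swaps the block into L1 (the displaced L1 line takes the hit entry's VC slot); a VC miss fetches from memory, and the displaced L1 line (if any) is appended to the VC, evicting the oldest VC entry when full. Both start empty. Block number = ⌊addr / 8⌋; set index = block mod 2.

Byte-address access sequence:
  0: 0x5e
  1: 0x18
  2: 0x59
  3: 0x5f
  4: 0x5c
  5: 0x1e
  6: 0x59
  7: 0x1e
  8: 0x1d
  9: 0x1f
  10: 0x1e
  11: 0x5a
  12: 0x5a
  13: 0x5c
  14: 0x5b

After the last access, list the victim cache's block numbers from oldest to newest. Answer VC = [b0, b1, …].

0: 0x5e (blk 11, set 1) → MISS  vc=[]
1: 0x18 (blk 3, set 1) → MISS  vc=[11]
2: 0x59 (blk 11, set 1) → VC-HIT  vc=[3]
3: 0x5f (blk 11, set 1) → L1-HIT  vc=[3]
4: 0x5c (blk 11, set 1) → L1-HIT  vc=[3]
5: 0x1e (blk 3, set 1) → VC-HIT  vc=[11]
6: 0x59 (blk 11, set 1) → VC-HIT  vc=[3]
7: 0x1e (blk 3, set 1) → VC-HIT  vc=[11]
8: 0x1d (blk 3, set 1) → L1-HIT  vc=[11]
9: 0x1f (blk 3, set 1) → L1-HIT  vc=[11]
10: 0x1e (blk 3, set 1) → L1-HIT  vc=[11]
11: 0x5a (blk 11, set 1) → VC-HIT  vc=[3]
12: 0x5a (blk 11, set 1) → L1-HIT  vc=[3]
13: 0x5c (blk 11, set 1) → L1-HIT  vc=[3]
14: 0x5b (blk 11, set 1) → L1-HIT  vc=[3]

VC = [3]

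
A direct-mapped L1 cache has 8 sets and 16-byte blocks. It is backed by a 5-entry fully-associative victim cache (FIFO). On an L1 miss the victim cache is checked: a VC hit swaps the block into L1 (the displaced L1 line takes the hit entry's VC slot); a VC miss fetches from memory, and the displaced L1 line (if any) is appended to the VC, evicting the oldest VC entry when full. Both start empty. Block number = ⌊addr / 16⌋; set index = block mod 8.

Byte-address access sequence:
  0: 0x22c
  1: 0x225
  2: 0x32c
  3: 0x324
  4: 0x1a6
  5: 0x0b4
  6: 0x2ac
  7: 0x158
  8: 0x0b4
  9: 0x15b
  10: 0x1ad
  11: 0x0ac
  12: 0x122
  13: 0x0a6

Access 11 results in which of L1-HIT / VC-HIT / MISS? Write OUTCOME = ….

OUTCOME = MISS

#0 0x22c→b34/s2 MISS; vc=[]
#1 0x225→b34/s2 L1-HIT; vc=[]
#2 0x32c→b50/s2 MISS; vc=[34]
#3 0x324→b50/s2 L1-HIT; vc=[34]
#4 0x1a6→b26/s2 MISS; vc=[34,50]
#5 0xb4→b11/s3 MISS; vc=[34,50]
#6 0x2ac→b42/s2 MISS; vc=[34,50,26]
#7 0x158→b21/s5 MISS; vc=[34,50,26]
#8 0xb4→b11/s3 L1-HIT; vc=[34,50,26]
#9 0x15b→b21/s5 L1-HIT; vc=[34,50,26]
#10 0x1ad→b26/s2 VC-HIT; vc=[34,50,42]
#11 0xac→b10/s2 MISS; vc=[34,50,42,26]
#12 0x122→b18/s2 MISS; vc=[34,50,42,26,10]
#13 0xa6→b10/s2 VC-HIT; vc=[34,50,42,26,18]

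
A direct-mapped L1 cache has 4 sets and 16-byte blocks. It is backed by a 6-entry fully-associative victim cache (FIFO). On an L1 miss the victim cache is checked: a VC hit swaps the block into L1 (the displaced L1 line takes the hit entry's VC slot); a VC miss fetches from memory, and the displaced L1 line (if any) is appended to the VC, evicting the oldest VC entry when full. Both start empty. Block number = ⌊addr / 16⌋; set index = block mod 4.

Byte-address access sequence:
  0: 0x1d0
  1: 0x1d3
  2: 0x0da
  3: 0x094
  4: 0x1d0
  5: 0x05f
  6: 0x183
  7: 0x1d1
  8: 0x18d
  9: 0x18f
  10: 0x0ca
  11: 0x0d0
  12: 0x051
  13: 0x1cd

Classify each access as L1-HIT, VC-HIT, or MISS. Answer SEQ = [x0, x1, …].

0: 0x1d0 (blk 29, set 1) → MISS  vc=[]
1: 0x1d3 (blk 29, set 1) → L1-HIT  vc=[]
2: 0xda (blk 13, set 1) → MISS  vc=[29]
3: 0x94 (blk 9, set 1) → MISS  vc=[29, 13]
4: 0x1d0 (blk 29, set 1) → VC-HIT  vc=[9, 13]
5: 0x5f (blk 5, set 1) → MISS  vc=[9, 13, 29]
6: 0x183 (blk 24, set 0) → MISS  vc=[9, 13, 29]
7: 0x1d1 (blk 29, set 1) → VC-HIT  vc=[9, 13, 5]
8: 0x18d (blk 24, set 0) → L1-HIT  vc=[9, 13, 5]
9: 0x18f (blk 24, set 0) → L1-HIT  vc=[9, 13, 5]
10: 0xca (blk 12, set 0) → MISS  vc=[9, 13, 5, 24]
11: 0xd0 (blk 13, set 1) → VC-HIT  vc=[9, 29, 5, 24]
12: 0x51 (blk 5, set 1) → VC-HIT  vc=[9, 29, 13, 24]
13: 0x1cd (blk 28, set 0) → MISS  vc=[9, 29, 13, 24, 12]

SEQ = [MISS, L1-HIT, MISS, MISS, VC-HIT, MISS, MISS, VC-HIT, L1-HIT, L1-HIT, MISS, VC-HIT, VC-HIT, MISS]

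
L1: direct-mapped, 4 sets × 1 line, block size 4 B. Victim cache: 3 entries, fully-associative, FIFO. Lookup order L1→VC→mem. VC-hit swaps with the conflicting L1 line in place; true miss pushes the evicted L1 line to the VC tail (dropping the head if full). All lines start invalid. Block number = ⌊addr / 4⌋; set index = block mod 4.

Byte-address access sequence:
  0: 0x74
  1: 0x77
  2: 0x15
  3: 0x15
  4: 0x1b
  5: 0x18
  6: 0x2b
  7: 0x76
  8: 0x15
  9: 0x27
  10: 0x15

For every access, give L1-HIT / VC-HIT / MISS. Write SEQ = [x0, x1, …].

0: 0x74 (blk 29, set 1) → MISS  vc=[]
1: 0x77 (blk 29, set 1) → L1-HIT  vc=[]
2: 0x15 (blk 5, set 1) → MISS  vc=[29]
3: 0x15 (blk 5, set 1) → L1-HIT  vc=[29]
4: 0x1b (blk 6, set 2) → MISS  vc=[29]
5: 0x18 (blk 6, set 2) → L1-HIT  vc=[29]
6: 0x2b (blk 10, set 2) → MISS  vc=[29, 6]
7: 0x76 (blk 29, set 1) → VC-HIT  vc=[5, 6]
8: 0x15 (blk 5, set 1) → VC-HIT  vc=[29, 6]
9: 0x27 (blk 9, set 1) → MISS  vc=[29, 6, 5]
10: 0x15 (blk 5, set 1) → VC-HIT  vc=[29, 6, 9]

SEQ = [MISS, L1-HIT, MISS, L1-HIT, MISS, L1-HIT, MISS, VC-HIT, VC-HIT, MISS, VC-HIT]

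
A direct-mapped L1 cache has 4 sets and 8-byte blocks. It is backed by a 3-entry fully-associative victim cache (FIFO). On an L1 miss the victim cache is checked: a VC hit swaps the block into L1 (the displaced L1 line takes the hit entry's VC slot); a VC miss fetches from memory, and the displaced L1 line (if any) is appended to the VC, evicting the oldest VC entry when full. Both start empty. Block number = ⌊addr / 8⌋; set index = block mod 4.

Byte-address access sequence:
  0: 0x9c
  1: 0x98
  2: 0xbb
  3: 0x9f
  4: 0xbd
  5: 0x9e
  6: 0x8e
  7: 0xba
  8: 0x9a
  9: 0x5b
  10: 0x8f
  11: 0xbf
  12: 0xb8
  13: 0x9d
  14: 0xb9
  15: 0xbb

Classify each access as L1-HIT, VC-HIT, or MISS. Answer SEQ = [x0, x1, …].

0: 0x9c (blk 19, set 3) → MISS  vc=[]
1: 0x98 (blk 19, set 3) → L1-HIT  vc=[]
2: 0xbb (blk 23, set 3) → MISS  vc=[19]
3: 0x9f (blk 19, set 3) → VC-HIT  vc=[23]
4: 0xbd (blk 23, set 3) → VC-HIT  vc=[19]
5: 0x9e (blk 19, set 3) → VC-HIT  vc=[23]
6: 0x8e (blk 17, set 1) → MISS  vc=[23]
7: 0xba (blk 23, set 3) → VC-HIT  vc=[19]
8: 0x9a (blk 19, set 3) → VC-HIT  vc=[23]
9: 0x5b (blk 11, set 3) → MISS  vc=[23, 19]
10: 0x8f (blk 17, set 1) → L1-HIT  vc=[23, 19]
11: 0xbf (blk 23, set 3) → VC-HIT  vc=[11, 19]
12: 0xb8 (blk 23, set 3) → L1-HIT  vc=[11, 19]
13: 0x9d (blk 19, set 3) → VC-HIT  vc=[11, 23]
14: 0xb9 (blk 23, set 3) → VC-HIT  vc=[11, 19]
15: 0xbb (blk 23, set 3) → L1-HIT  vc=[11, 19]

SEQ = [MISS, L1-HIT, MISS, VC-HIT, VC-HIT, VC-HIT, MISS, VC-HIT, VC-HIT, MISS, L1-HIT, VC-HIT, L1-HIT, VC-HIT, VC-HIT, L1-HIT]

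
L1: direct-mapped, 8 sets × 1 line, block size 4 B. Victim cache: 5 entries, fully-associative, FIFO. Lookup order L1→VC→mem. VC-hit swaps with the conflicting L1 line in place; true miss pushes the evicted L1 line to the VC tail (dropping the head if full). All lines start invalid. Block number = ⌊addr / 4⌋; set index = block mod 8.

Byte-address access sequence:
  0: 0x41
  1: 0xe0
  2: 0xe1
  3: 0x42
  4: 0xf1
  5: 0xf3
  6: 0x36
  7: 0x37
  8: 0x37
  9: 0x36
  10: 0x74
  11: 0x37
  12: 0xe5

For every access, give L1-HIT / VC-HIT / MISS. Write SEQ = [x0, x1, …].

0: 0x41 (blk 16, set 0) → MISS  vc=[]
1: 0xe0 (blk 56, set 0) → MISS  vc=[16]
2: 0xe1 (blk 56, set 0) → L1-HIT  vc=[16]
3: 0x42 (blk 16, set 0) → VC-HIT  vc=[56]
4: 0xf1 (blk 60, set 4) → MISS  vc=[56]
5: 0xf3 (blk 60, set 4) → L1-HIT  vc=[56]
6: 0x36 (blk 13, set 5) → MISS  vc=[56]
7: 0x37 (blk 13, set 5) → L1-HIT  vc=[56]
8: 0x37 (blk 13, set 5) → L1-HIT  vc=[56]
9: 0x36 (blk 13, set 5) → L1-HIT  vc=[56]
10: 0x74 (blk 29, set 5) → MISS  vc=[56, 13]
11: 0x37 (blk 13, set 5) → VC-HIT  vc=[56, 29]
12: 0xe5 (blk 57, set 1) → MISS  vc=[56, 29]

SEQ = [MISS, MISS, L1-HIT, VC-HIT, MISS, L1-HIT, MISS, L1-HIT, L1-HIT, L1-HIT, MISS, VC-HIT, MISS]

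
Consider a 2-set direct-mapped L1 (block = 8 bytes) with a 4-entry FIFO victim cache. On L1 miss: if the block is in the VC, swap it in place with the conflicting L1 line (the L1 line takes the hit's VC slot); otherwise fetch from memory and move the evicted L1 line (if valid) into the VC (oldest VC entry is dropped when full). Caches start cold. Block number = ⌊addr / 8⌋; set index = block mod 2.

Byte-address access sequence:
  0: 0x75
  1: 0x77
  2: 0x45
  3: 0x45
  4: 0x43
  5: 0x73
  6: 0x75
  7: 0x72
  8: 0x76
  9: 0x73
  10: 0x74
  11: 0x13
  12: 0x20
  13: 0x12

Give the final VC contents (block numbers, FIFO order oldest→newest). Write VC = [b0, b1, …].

VC = [8, 14, 4]

#0 0x75→b14/s0 MISS; vc=[]
#1 0x77→b14/s0 L1-HIT; vc=[]
#2 0x45→b8/s0 MISS; vc=[14]
#3 0x45→b8/s0 L1-HIT; vc=[14]
#4 0x43→b8/s0 L1-HIT; vc=[14]
#5 0x73→b14/s0 VC-HIT; vc=[8]
#6 0x75→b14/s0 L1-HIT; vc=[8]
#7 0x72→b14/s0 L1-HIT; vc=[8]
#8 0x76→b14/s0 L1-HIT; vc=[8]
#9 0x73→b14/s0 L1-HIT; vc=[8]
#10 0x74→b14/s0 L1-HIT; vc=[8]
#11 0x13→b2/s0 MISS; vc=[8,14]
#12 0x20→b4/s0 MISS; vc=[8,14,2]
#13 0x12→b2/s0 VC-HIT; vc=[8,14,4]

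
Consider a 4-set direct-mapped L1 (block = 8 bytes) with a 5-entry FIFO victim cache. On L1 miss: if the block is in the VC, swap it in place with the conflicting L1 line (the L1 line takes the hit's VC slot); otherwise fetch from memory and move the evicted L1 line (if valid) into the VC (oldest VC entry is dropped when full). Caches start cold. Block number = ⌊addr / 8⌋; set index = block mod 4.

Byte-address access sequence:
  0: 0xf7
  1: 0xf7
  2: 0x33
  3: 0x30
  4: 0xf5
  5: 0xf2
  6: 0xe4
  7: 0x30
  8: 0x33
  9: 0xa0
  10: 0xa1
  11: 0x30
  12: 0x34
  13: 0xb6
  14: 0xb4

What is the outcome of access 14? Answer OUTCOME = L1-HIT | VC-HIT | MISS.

#0 0xf7→b30/s2 MISS; vc=[]
#1 0xf7→b30/s2 L1-HIT; vc=[]
#2 0x33→b6/s2 MISS; vc=[30]
#3 0x30→b6/s2 L1-HIT; vc=[30]
#4 0xf5→b30/s2 VC-HIT; vc=[6]
#5 0xf2→b30/s2 L1-HIT; vc=[6]
#6 0xe4→b28/s0 MISS; vc=[6]
#7 0x30→b6/s2 VC-HIT; vc=[30]
#8 0x33→b6/s2 L1-HIT; vc=[30]
#9 0xa0→b20/s0 MISS; vc=[30,28]
#10 0xa1→b20/s0 L1-HIT; vc=[30,28]
#11 0x30→b6/s2 L1-HIT; vc=[30,28]
#12 0x34→b6/s2 L1-HIT; vc=[30,28]
#13 0xb6→b22/s2 MISS; vc=[30,28,6]
#14 0xb4→b22/s2 L1-HIT; vc=[30,28,6]

OUTCOME = L1-HIT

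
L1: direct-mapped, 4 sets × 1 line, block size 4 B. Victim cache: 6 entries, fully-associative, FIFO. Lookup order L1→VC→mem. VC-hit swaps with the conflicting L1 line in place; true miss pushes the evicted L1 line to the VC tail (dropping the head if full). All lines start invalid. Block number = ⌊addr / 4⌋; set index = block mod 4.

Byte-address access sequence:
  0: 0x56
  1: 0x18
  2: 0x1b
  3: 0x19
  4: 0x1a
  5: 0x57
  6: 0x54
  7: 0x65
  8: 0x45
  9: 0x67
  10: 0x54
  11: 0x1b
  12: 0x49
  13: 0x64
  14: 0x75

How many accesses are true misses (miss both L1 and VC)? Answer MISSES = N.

MISSES = 6

  [0] addr=0x56 blk=21 s=1: MISS | VC []
  [1] addr=0x18 blk=6 s=2: MISS | VC []
  [2] addr=0x1b blk=6 s=2: L1-HIT | VC []
  [3] addr=0x19 blk=6 s=2: L1-HIT | VC []
  [4] addr=0x1a blk=6 s=2: L1-HIT | VC []
  [5] addr=0x57 blk=21 s=1: L1-HIT | VC []
  [6] addr=0x54 blk=21 s=1: L1-HIT | VC []
  [7] addr=0x65 blk=25 s=1: MISS | VC [21]
  [8] addr=0x45 blk=17 s=1: MISS | VC [21, 25]
  [9] addr=0x67 blk=25 s=1: VC-HIT | VC [21, 17]
  [10] addr=0x54 blk=21 s=1: VC-HIT | VC [25, 17]
  [11] addr=0x1b blk=6 s=2: L1-HIT | VC [25, 17]
  [12] addr=0x49 blk=18 s=2: MISS | VC [25, 17, 6]
  [13] addr=0x64 blk=25 s=1: VC-HIT | VC [21, 17, 6]
  [14] addr=0x75 blk=29 s=1: MISS | VC [21, 17, 6, 25]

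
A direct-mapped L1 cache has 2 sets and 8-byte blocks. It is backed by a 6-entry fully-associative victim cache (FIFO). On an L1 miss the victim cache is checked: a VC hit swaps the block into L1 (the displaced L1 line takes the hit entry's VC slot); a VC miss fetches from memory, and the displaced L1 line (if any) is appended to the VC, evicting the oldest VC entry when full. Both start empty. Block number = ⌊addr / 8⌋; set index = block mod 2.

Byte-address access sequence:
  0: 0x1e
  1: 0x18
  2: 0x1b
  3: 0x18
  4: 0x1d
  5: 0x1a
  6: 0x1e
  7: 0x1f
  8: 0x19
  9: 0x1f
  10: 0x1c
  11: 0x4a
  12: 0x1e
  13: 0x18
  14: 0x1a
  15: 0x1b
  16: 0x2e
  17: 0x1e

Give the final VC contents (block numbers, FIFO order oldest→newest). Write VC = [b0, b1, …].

#0 0x1e→b3/s1 MISS; vc=[]
#1 0x18→b3/s1 L1-HIT; vc=[]
#2 0x1b→b3/s1 L1-HIT; vc=[]
#3 0x18→b3/s1 L1-HIT; vc=[]
#4 0x1d→b3/s1 L1-HIT; vc=[]
#5 0x1a→b3/s1 L1-HIT; vc=[]
#6 0x1e→b3/s1 L1-HIT; vc=[]
#7 0x1f→b3/s1 L1-HIT; vc=[]
#8 0x19→b3/s1 L1-HIT; vc=[]
#9 0x1f→b3/s1 L1-HIT; vc=[]
#10 0x1c→b3/s1 L1-HIT; vc=[]
#11 0x4a→b9/s1 MISS; vc=[3]
#12 0x1e→b3/s1 VC-HIT; vc=[9]
#13 0x18→b3/s1 L1-HIT; vc=[9]
#14 0x1a→b3/s1 L1-HIT; vc=[9]
#15 0x1b→b3/s1 L1-HIT; vc=[9]
#16 0x2e→b5/s1 MISS; vc=[9,3]
#17 0x1e→b3/s1 VC-HIT; vc=[9,5]

VC = [9, 5]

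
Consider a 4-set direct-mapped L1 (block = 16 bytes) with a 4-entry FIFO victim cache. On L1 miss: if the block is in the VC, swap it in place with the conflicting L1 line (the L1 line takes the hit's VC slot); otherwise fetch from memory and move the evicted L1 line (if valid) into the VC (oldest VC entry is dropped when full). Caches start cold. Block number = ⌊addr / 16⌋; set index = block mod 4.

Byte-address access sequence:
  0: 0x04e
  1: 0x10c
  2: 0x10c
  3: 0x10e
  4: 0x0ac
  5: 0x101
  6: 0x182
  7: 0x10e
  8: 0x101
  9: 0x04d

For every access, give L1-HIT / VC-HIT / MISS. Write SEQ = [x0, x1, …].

SEQ = [MISS, MISS, L1-HIT, L1-HIT, MISS, L1-HIT, MISS, VC-HIT, L1-HIT, VC-HIT]

0: 0x4e (blk 4, set 0) → MISS  vc=[]
1: 0x10c (blk 16, set 0) → MISS  vc=[4]
2: 0x10c (blk 16, set 0) → L1-HIT  vc=[4]
3: 0x10e (blk 16, set 0) → L1-HIT  vc=[4]
4: 0xac (blk 10, set 2) → MISS  vc=[4]
5: 0x101 (blk 16, set 0) → L1-HIT  vc=[4]
6: 0x182 (blk 24, set 0) → MISS  vc=[4, 16]
7: 0x10e (blk 16, set 0) → VC-HIT  vc=[4, 24]
8: 0x101 (blk 16, set 0) → L1-HIT  vc=[4, 24]
9: 0x4d (blk 4, set 0) → VC-HIT  vc=[16, 24]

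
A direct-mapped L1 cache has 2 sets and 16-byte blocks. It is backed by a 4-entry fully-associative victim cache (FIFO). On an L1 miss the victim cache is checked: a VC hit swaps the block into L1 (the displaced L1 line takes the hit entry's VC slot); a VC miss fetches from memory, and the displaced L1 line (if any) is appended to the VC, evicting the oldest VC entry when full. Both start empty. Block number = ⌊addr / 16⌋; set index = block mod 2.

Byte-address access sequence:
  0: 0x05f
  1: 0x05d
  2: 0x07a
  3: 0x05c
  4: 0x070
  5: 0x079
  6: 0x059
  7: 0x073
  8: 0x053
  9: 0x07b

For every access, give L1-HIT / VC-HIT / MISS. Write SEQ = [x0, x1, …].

SEQ = [MISS, L1-HIT, MISS, VC-HIT, VC-HIT, L1-HIT, VC-HIT, VC-HIT, VC-HIT, VC-HIT]

  [0] addr=0x5f blk=5 s=1: MISS | VC []
  [1] addr=0x5d blk=5 s=1: L1-HIT | VC []
  [2] addr=0x7a blk=7 s=1: MISS | VC [5]
  [3] addr=0x5c blk=5 s=1: VC-HIT | VC [7]
  [4] addr=0x70 blk=7 s=1: VC-HIT | VC [5]
  [5] addr=0x79 blk=7 s=1: L1-HIT | VC [5]
  [6] addr=0x59 blk=5 s=1: VC-HIT | VC [7]
  [7] addr=0x73 blk=7 s=1: VC-HIT | VC [5]
  [8] addr=0x53 blk=5 s=1: VC-HIT | VC [7]
  [9] addr=0x7b blk=7 s=1: VC-HIT | VC [5]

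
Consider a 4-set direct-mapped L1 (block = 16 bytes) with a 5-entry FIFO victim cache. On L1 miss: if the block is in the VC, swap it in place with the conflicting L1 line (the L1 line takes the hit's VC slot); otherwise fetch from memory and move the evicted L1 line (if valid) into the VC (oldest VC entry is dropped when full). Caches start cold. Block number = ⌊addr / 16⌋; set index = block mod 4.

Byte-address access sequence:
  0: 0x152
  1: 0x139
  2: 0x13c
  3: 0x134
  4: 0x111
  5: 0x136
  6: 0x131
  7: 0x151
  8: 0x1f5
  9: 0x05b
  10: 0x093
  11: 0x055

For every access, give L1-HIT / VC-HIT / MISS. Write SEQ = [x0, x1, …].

  [0] addr=0x152 blk=21 s=1: MISS | VC []
  [1] addr=0x139 blk=19 s=3: MISS | VC []
  [2] addr=0x13c blk=19 s=3: L1-HIT | VC []
  [3] addr=0x134 blk=19 s=3: L1-HIT | VC []
  [4] addr=0x111 blk=17 s=1: MISS | VC [21]
  [5] addr=0x136 blk=19 s=3: L1-HIT | VC [21]
  [6] addr=0x131 blk=19 s=3: L1-HIT | VC [21]
  [7] addr=0x151 blk=21 s=1: VC-HIT | VC [17]
  [8] addr=0x1f5 blk=31 s=3: MISS | VC [17, 19]
  [9] addr=0x5b blk=5 s=1: MISS | VC [17, 19, 21]
  [10] addr=0x93 blk=9 s=1: MISS | VC [17, 19, 21, 5]
  [11] addr=0x55 blk=5 s=1: VC-HIT | VC [17, 19, 21, 9]

SEQ = [MISS, MISS, L1-HIT, L1-HIT, MISS, L1-HIT, L1-HIT, VC-HIT, MISS, MISS, MISS, VC-HIT]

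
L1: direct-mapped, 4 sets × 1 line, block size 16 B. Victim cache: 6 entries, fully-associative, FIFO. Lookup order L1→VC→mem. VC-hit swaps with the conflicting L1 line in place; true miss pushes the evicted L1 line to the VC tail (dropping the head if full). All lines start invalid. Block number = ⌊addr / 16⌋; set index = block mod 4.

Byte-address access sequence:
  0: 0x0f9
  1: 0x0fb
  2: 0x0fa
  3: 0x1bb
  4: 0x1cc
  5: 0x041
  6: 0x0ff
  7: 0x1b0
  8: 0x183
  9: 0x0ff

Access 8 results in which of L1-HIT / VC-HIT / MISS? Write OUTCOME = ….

0: 0xf9 (blk 15, set 3) → MISS  vc=[]
1: 0xfb (blk 15, set 3) → L1-HIT  vc=[]
2: 0xfa (blk 15, set 3) → L1-HIT  vc=[]
3: 0x1bb (blk 27, set 3) → MISS  vc=[15]
4: 0x1cc (blk 28, set 0) → MISS  vc=[15]
5: 0x41 (blk 4, set 0) → MISS  vc=[15, 28]
6: 0xff (blk 15, set 3) → VC-HIT  vc=[27, 28]
7: 0x1b0 (blk 27, set 3) → VC-HIT  vc=[15, 28]
8: 0x183 (blk 24, set 0) → MISS  vc=[15, 28, 4]
9: 0xff (blk 15, set 3) → VC-HIT  vc=[27, 28, 4]

OUTCOME = MISS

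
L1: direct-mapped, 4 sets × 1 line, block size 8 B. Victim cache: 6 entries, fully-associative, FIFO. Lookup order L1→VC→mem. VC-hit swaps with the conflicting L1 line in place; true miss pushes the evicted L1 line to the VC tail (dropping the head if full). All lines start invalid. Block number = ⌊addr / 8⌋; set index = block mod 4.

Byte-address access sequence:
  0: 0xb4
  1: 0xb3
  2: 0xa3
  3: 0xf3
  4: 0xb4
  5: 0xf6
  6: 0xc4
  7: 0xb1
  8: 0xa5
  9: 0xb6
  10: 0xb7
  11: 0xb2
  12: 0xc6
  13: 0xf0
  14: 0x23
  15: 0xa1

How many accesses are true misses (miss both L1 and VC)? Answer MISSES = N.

MISSES = 5

#0 0xb4→b22/s2 MISS; vc=[]
#1 0xb3→b22/s2 L1-HIT; vc=[]
#2 0xa3→b20/s0 MISS; vc=[]
#3 0xf3→b30/s2 MISS; vc=[22]
#4 0xb4→b22/s2 VC-HIT; vc=[30]
#5 0xf6→b30/s2 VC-HIT; vc=[22]
#6 0xc4→b24/s0 MISS; vc=[22,20]
#7 0xb1→b22/s2 VC-HIT; vc=[30,20]
#8 0xa5→b20/s0 VC-HIT; vc=[30,24]
#9 0xb6→b22/s2 L1-HIT; vc=[30,24]
#10 0xb7→b22/s2 L1-HIT; vc=[30,24]
#11 0xb2→b22/s2 L1-HIT; vc=[30,24]
#12 0xc6→b24/s0 VC-HIT; vc=[30,20]
#13 0xf0→b30/s2 VC-HIT; vc=[22,20]
#14 0x23→b4/s0 MISS; vc=[22,20,24]
#15 0xa1→b20/s0 VC-HIT; vc=[22,4,24]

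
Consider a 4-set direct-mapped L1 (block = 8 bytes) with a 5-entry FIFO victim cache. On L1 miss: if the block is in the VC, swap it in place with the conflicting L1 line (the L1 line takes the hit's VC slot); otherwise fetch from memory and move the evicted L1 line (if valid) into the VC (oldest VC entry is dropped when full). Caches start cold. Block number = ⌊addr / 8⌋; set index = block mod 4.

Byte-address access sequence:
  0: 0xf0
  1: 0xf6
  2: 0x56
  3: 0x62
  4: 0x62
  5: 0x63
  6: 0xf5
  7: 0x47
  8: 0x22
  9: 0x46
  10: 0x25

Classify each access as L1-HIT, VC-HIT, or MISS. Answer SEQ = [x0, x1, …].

SEQ = [MISS, L1-HIT, MISS, MISS, L1-HIT, L1-HIT, VC-HIT, MISS, MISS, VC-HIT, VC-HIT]

  [0] addr=0xf0 blk=30 s=2: MISS | VC []
  [1] addr=0xf6 blk=30 s=2: L1-HIT | VC []
  [2] addr=0x56 blk=10 s=2: MISS | VC [30]
  [3] addr=0x62 blk=12 s=0: MISS | VC [30]
  [4] addr=0x62 blk=12 s=0: L1-HIT | VC [30]
  [5] addr=0x63 blk=12 s=0: L1-HIT | VC [30]
  [6] addr=0xf5 blk=30 s=2: VC-HIT | VC [10]
  [7] addr=0x47 blk=8 s=0: MISS | VC [10, 12]
  [8] addr=0x22 blk=4 s=0: MISS | VC [10, 12, 8]
  [9] addr=0x46 blk=8 s=0: VC-HIT | VC [10, 12, 4]
  [10] addr=0x25 blk=4 s=0: VC-HIT | VC [10, 12, 8]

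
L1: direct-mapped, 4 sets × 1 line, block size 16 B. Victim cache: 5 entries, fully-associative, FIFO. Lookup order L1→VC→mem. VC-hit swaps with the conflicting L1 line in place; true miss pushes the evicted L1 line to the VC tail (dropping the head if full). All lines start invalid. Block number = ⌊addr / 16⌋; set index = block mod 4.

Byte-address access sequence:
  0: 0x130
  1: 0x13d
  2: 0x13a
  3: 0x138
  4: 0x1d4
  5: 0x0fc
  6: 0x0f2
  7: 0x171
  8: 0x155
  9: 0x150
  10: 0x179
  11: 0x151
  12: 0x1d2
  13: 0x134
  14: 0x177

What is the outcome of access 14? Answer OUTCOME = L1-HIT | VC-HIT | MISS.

OUTCOME = VC-HIT

  [0] addr=0x130 blk=19 s=3: MISS | VC []
  [1] addr=0x13d blk=19 s=3: L1-HIT | VC []
  [2] addr=0x13a blk=19 s=3: L1-HIT | VC []
  [3] addr=0x138 blk=19 s=3: L1-HIT | VC []
  [4] addr=0x1d4 blk=29 s=1: MISS | VC []
  [5] addr=0xfc blk=15 s=3: MISS | VC [19]
  [6] addr=0xf2 blk=15 s=3: L1-HIT | VC [19]
  [7] addr=0x171 blk=23 s=3: MISS | VC [19, 15]
  [8] addr=0x155 blk=21 s=1: MISS | VC [19, 15, 29]
  [9] addr=0x150 blk=21 s=1: L1-HIT | VC [19, 15, 29]
  [10] addr=0x179 blk=23 s=3: L1-HIT | VC [19, 15, 29]
  [11] addr=0x151 blk=21 s=1: L1-HIT | VC [19, 15, 29]
  [12] addr=0x1d2 blk=29 s=1: VC-HIT | VC [19, 15, 21]
  [13] addr=0x134 blk=19 s=3: VC-HIT | VC [23, 15, 21]
  [14] addr=0x177 blk=23 s=3: VC-HIT | VC [19, 15, 21]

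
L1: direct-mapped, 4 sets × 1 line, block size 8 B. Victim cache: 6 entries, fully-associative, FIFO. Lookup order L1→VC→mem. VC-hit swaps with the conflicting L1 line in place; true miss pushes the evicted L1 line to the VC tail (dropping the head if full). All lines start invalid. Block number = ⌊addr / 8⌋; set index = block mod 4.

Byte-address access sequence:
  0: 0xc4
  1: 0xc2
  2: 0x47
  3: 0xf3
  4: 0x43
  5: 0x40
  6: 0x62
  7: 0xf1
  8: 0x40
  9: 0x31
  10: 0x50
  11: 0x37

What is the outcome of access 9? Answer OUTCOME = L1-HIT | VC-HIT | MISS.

OUTCOME = MISS

#0 0xc4→b24/s0 MISS; vc=[]
#1 0xc2→b24/s0 L1-HIT; vc=[]
#2 0x47→b8/s0 MISS; vc=[24]
#3 0xf3→b30/s2 MISS; vc=[24]
#4 0x43→b8/s0 L1-HIT; vc=[24]
#5 0x40→b8/s0 L1-HIT; vc=[24]
#6 0x62→b12/s0 MISS; vc=[24,8]
#7 0xf1→b30/s2 L1-HIT; vc=[24,8]
#8 0x40→b8/s0 VC-HIT; vc=[24,12]
#9 0x31→b6/s2 MISS; vc=[24,12,30]
#10 0x50→b10/s2 MISS; vc=[24,12,30,6]
#11 0x37→b6/s2 VC-HIT; vc=[24,12,30,10]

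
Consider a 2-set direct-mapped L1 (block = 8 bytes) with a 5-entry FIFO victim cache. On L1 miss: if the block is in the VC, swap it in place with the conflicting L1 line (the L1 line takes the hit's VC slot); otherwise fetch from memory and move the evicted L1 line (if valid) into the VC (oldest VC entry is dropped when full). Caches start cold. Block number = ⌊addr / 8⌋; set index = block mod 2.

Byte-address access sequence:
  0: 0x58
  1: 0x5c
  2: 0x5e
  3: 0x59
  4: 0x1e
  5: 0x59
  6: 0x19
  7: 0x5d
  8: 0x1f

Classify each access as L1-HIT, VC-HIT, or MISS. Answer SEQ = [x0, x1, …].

SEQ = [MISS, L1-HIT, L1-HIT, L1-HIT, MISS, VC-HIT, VC-HIT, VC-HIT, VC-HIT]

  [0] addr=0x58 blk=11 s=1: MISS | VC []
  [1] addr=0x5c blk=11 s=1: L1-HIT | VC []
  [2] addr=0x5e blk=11 s=1: L1-HIT | VC []
  [3] addr=0x59 blk=11 s=1: L1-HIT | VC []
  [4] addr=0x1e blk=3 s=1: MISS | VC [11]
  [5] addr=0x59 blk=11 s=1: VC-HIT | VC [3]
  [6] addr=0x19 blk=3 s=1: VC-HIT | VC [11]
  [7] addr=0x5d blk=11 s=1: VC-HIT | VC [3]
  [8] addr=0x1f blk=3 s=1: VC-HIT | VC [11]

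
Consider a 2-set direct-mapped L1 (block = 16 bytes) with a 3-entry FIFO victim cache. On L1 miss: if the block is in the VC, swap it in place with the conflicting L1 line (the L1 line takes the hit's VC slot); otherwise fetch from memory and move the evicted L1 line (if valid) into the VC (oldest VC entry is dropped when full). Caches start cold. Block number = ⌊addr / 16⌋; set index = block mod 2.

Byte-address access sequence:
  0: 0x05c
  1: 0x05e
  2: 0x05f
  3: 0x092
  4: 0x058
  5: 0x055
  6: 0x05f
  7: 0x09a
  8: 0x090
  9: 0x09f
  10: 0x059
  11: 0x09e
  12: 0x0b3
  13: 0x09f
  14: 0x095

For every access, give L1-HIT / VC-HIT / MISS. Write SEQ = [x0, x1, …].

0: 0x5c (blk 5, set 1) → MISS  vc=[]
1: 0x5e (blk 5, set 1) → L1-HIT  vc=[]
2: 0x5f (blk 5, set 1) → L1-HIT  vc=[]
3: 0x92 (blk 9, set 1) → MISS  vc=[5]
4: 0x58 (blk 5, set 1) → VC-HIT  vc=[9]
5: 0x55 (blk 5, set 1) → L1-HIT  vc=[9]
6: 0x5f (blk 5, set 1) → L1-HIT  vc=[9]
7: 0x9a (blk 9, set 1) → VC-HIT  vc=[5]
8: 0x90 (blk 9, set 1) → L1-HIT  vc=[5]
9: 0x9f (blk 9, set 1) → L1-HIT  vc=[5]
10: 0x59 (blk 5, set 1) → VC-HIT  vc=[9]
11: 0x9e (blk 9, set 1) → VC-HIT  vc=[5]
12: 0xb3 (blk 11, set 1) → MISS  vc=[5, 9]
13: 0x9f (blk 9, set 1) → VC-HIT  vc=[5, 11]
14: 0x95 (blk 9, set 1) → L1-HIT  vc=[5, 11]

SEQ = [MISS, L1-HIT, L1-HIT, MISS, VC-HIT, L1-HIT, L1-HIT, VC-HIT, L1-HIT, L1-HIT, VC-HIT, VC-HIT, MISS, VC-HIT, L1-HIT]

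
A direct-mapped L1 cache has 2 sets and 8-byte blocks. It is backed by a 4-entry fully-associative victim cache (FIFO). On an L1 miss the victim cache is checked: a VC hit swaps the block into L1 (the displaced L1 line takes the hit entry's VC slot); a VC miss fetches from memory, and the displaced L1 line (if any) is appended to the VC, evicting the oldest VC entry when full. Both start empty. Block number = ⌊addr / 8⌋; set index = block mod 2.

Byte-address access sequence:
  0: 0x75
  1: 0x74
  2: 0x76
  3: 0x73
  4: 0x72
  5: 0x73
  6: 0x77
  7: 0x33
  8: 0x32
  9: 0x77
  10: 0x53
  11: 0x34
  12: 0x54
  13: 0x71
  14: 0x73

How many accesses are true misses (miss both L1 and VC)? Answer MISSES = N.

MISSES = 3

  [0] addr=0x75 blk=14 s=0: MISS | VC []
  [1] addr=0x74 blk=14 s=0: L1-HIT | VC []
  [2] addr=0x76 blk=14 s=0: L1-HIT | VC []
  [3] addr=0x73 blk=14 s=0: L1-HIT | VC []
  [4] addr=0x72 blk=14 s=0: L1-HIT | VC []
  [5] addr=0x73 blk=14 s=0: L1-HIT | VC []
  [6] addr=0x77 blk=14 s=0: L1-HIT | VC []
  [7] addr=0x33 blk=6 s=0: MISS | VC [14]
  [8] addr=0x32 blk=6 s=0: L1-HIT | VC [14]
  [9] addr=0x77 blk=14 s=0: VC-HIT | VC [6]
  [10] addr=0x53 blk=10 s=0: MISS | VC [6, 14]
  [11] addr=0x34 blk=6 s=0: VC-HIT | VC [10, 14]
  [12] addr=0x54 blk=10 s=0: VC-HIT | VC [6, 14]
  [13] addr=0x71 blk=14 s=0: VC-HIT | VC [6, 10]
  [14] addr=0x73 blk=14 s=0: L1-HIT | VC [6, 10]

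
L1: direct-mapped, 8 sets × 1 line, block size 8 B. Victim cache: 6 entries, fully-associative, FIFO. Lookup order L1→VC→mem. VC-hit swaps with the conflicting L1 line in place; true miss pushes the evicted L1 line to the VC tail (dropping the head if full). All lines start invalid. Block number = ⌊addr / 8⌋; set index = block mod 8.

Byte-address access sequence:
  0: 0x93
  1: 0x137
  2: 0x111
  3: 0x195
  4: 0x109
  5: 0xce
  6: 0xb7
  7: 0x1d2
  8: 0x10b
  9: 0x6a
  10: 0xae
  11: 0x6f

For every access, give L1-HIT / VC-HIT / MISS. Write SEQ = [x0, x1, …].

#0 0x93→b18/s2 MISS; vc=[]
#1 0x137→b38/s6 MISS; vc=[]
#2 0x111→b34/s2 MISS; vc=[18]
#3 0x195→b50/s2 MISS; vc=[18,34]
#4 0x109→b33/s1 MISS; vc=[18,34]
#5 0xce→b25/s1 MISS; vc=[18,34,33]
#6 0xb7→b22/s6 MISS; vc=[18,34,33,38]
#7 0x1d2→b58/s2 MISS; vc=[18,34,33,38,50]
#8 0x10b→b33/s1 VC-HIT; vc=[18,34,25,38,50]
#9 0x6a→b13/s5 MISS; vc=[18,34,25,38,50]
#10 0xae→b21/s5 MISS; vc=[18,34,25,38,50,13]
#11 0x6f→b13/s5 VC-HIT; vc=[18,34,25,38,50,21]

SEQ = [MISS, MISS, MISS, MISS, MISS, MISS, MISS, MISS, VC-HIT, MISS, MISS, VC-HIT]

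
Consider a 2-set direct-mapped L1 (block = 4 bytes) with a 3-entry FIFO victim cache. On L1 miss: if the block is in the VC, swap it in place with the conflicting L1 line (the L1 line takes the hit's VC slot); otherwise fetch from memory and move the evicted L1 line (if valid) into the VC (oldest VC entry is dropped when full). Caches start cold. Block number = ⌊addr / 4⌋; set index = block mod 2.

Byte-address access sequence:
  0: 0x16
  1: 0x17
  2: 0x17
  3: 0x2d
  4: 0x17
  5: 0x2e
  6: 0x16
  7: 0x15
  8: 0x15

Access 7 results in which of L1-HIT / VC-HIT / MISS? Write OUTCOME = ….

0: 0x16 (blk 5, set 1) → MISS  vc=[]
1: 0x17 (blk 5, set 1) → L1-HIT  vc=[]
2: 0x17 (blk 5, set 1) → L1-HIT  vc=[]
3: 0x2d (blk 11, set 1) → MISS  vc=[5]
4: 0x17 (blk 5, set 1) → VC-HIT  vc=[11]
5: 0x2e (blk 11, set 1) → VC-HIT  vc=[5]
6: 0x16 (blk 5, set 1) → VC-HIT  vc=[11]
7: 0x15 (blk 5, set 1) → L1-HIT  vc=[11]
8: 0x15 (blk 5, set 1) → L1-HIT  vc=[11]

OUTCOME = L1-HIT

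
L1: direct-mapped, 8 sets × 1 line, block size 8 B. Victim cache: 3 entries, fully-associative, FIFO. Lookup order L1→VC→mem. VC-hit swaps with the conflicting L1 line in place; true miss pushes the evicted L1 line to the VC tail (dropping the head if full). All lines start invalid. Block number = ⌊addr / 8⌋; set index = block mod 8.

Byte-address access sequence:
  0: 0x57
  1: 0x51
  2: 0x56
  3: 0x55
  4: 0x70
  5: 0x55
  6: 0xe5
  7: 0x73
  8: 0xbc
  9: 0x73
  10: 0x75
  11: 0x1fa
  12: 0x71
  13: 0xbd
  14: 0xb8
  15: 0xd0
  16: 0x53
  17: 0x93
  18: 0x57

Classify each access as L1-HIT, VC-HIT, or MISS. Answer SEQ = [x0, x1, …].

SEQ = [MISS, L1-HIT, L1-HIT, L1-HIT, MISS, L1-HIT, MISS, L1-HIT, MISS, L1-HIT, L1-HIT, MISS, L1-HIT, VC-HIT, L1-HIT, MISS, VC-HIT, MISS, VC-HIT]

  [0] addr=0x57 blk=10 s=2: MISS | VC []
  [1] addr=0x51 blk=10 s=2: L1-HIT | VC []
  [2] addr=0x56 blk=10 s=2: L1-HIT | VC []
  [3] addr=0x55 blk=10 s=2: L1-HIT | VC []
  [4] addr=0x70 blk=14 s=6: MISS | VC []
  [5] addr=0x55 blk=10 s=2: L1-HIT | VC []
  [6] addr=0xe5 blk=28 s=4: MISS | VC []
  [7] addr=0x73 blk=14 s=6: L1-HIT | VC []
  [8] addr=0xbc blk=23 s=7: MISS | VC []
  [9] addr=0x73 blk=14 s=6: L1-HIT | VC []
  [10] addr=0x75 blk=14 s=6: L1-HIT | VC []
  [11] addr=0x1fa blk=63 s=7: MISS | VC [23]
  [12] addr=0x71 blk=14 s=6: L1-HIT | VC [23]
  [13] addr=0xbd blk=23 s=7: VC-HIT | VC [63]
  [14] addr=0xb8 blk=23 s=7: L1-HIT | VC [63]
  [15] addr=0xd0 blk=26 s=2: MISS | VC [63, 10]
  [16] addr=0x53 blk=10 s=2: VC-HIT | VC [63, 26]
  [17] addr=0x93 blk=18 s=2: MISS | VC [63, 26, 10]
  [18] addr=0x57 blk=10 s=2: VC-HIT | VC [63, 26, 18]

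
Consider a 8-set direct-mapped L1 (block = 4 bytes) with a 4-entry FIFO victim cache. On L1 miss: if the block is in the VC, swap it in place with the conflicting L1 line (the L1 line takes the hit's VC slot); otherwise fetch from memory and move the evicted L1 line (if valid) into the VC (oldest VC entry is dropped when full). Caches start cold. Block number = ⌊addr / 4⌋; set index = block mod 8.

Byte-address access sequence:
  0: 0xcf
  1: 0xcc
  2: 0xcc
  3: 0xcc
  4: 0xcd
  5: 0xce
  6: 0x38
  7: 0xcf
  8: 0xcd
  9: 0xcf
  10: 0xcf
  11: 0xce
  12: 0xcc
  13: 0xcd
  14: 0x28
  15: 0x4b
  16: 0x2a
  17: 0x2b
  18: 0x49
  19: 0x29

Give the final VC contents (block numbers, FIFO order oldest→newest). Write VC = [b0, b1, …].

0: 0xcf (blk 51, set 3) → MISS  vc=[]
1: 0xcc (blk 51, set 3) → L1-HIT  vc=[]
2: 0xcc (blk 51, set 3) → L1-HIT  vc=[]
3: 0xcc (blk 51, set 3) → L1-HIT  vc=[]
4: 0xcd (blk 51, set 3) → L1-HIT  vc=[]
5: 0xce (blk 51, set 3) → L1-HIT  vc=[]
6: 0x38 (blk 14, set 6) → MISS  vc=[]
7: 0xcf (blk 51, set 3) → L1-HIT  vc=[]
8: 0xcd (blk 51, set 3) → L1-HIT  vc=[]
9: 0xcf (blk 51, set 3) → L1-HIT  vc=[]
10: 0xcf (blk 51, set 3) → L1-HIT  vc=[]
11: 0xce (blk 51, set 3) → L1-HIT  vc=[]
12: 0xcc (blk 51, set 3) → L1-HIT  vc=[]
13: 0xcd (blk 51, set 3) → L1-HIT  vc=[]
14: 0x28 (blk 10, set 2) → MISS  vc=[]
15: 0x4b (blk 18, set 2) → MISS  vc=[10]
16: 0x2a (blk 10, set 2) → VC-HIT  vc=[18]
17: 0x2b (blk 10, set 2) → L1-HIT  vc=[18]
18: 0x49 (blk 18, set 2) → VC-HIT  vc=[10]
19: 0x29 (blk 10, set 2) → VC-HIT  vc=[18]

VC = [18]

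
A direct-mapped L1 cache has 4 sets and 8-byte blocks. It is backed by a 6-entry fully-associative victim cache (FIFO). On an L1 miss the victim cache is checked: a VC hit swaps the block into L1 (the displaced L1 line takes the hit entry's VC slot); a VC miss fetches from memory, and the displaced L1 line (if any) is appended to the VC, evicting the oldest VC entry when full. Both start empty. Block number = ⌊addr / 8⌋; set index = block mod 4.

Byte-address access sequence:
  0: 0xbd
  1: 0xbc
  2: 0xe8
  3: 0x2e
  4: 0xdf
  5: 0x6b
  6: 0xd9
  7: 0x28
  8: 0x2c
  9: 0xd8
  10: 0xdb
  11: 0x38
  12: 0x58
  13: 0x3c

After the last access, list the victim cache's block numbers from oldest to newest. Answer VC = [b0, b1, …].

VC = [29, 23, 13, 27, 11]

0: 0xbd (blk 23, set 3) → MISS  vc=[]
1: 0xbc (blk 23, set 3) → L1-HIT  vc=[]
2: 0xe8 (blk 29, set 1) → MISS  vc=[]
3: 0x2e (blk 5, set 1) → MISS  vc=[29]
4: 0xdf (blk 27, set 3) → MISS  vc=[29, 23]
5: 0x6b (blk 13, set 1) → MISS  vc=[29, 23, 5]
6: 0xd9 (blk 27, set 3) → L1-HIT  vc=[29, 23, 5]
7: 0x28 (blk 5, set 1) → VC-HIT  vc=[29, 23, 13]
8: 0x2c (blk 5, set 1) → L1-HIT  vc=[29, 23, 13]
9: 0xd8 (blk 27, set 3) → L1-HIT  vc=[29, 23, 13]
10: 0xdb (blk 27, set 3) → L1-HIT  vc=[29, 23, 13]
11: 0x38 (blk 7, set 3) → MISS  vc=[29, 23, 13, 27]
12: 0x58 (blk 11, set 3) → MISS  vc=[29, 23, 13, 27, 7]
13: 0x3c (blk 7, set 3) → VC-HIT  vc=[29, 23, 13, 27, 11]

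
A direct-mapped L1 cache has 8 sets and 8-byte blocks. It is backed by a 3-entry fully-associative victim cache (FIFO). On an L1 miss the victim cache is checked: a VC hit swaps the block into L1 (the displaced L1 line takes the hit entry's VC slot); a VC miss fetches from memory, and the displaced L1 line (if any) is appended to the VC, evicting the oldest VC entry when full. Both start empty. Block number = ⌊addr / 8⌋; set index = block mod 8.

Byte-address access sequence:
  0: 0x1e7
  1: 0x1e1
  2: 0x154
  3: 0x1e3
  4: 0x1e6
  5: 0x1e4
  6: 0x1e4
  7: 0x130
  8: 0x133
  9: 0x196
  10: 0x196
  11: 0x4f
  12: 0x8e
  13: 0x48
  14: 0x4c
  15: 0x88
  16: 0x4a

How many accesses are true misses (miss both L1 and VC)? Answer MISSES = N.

MISSES = 6

  [0] addr=0x1e7 blk=60 s=4: MISS | VC []
  [1] addr=0x1e1 blk=60 s=4: L1-HIT | VC []
  [2] addr=0x154 blk=42 s=2: MISS | VC []
  [3] addr=0x1e3 blk=60 s=4: L1-HIT | VC []
  [4] addr=0x1e6 blk=60 s=4: L1-HIT | VC []
  [5] addr=0x1e4 blk=60 s=4: L1-HIT | VC []
  [6] addr=0x1e4 blk=60 s=4: L1-HIT | VC []
  [7] addr=0x130 blk=38 s=6: MISS | VC []
  [8] addr=0x133 blk=38 s=6: L1-HIT | VC []
  [9] addr=0x196 blk=50 s=2: MISS | VC [42]
  [10] addr=0x196 blk=50 s=2: L1-HIT | VC [42]
  [11] addr=0x4f blk=9 s=1: MISS | VC [42]
  [12] addr=0x8e blk=17 s=1: MISS | VC [42, 9]
  [13] addr=0x48 blk=9 s=1: VC-HIT | VC [42, 17]
  [14] addr=0x4c blk=9 s=1: L1-HIT | VC [42, 17]
  [15] addr=0x88 blk=17 s=1: VC-HIT | VC [42, 9]
  [16] addr=0x4a blk=9 s=1: VC-HIT | VC [42, 17]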